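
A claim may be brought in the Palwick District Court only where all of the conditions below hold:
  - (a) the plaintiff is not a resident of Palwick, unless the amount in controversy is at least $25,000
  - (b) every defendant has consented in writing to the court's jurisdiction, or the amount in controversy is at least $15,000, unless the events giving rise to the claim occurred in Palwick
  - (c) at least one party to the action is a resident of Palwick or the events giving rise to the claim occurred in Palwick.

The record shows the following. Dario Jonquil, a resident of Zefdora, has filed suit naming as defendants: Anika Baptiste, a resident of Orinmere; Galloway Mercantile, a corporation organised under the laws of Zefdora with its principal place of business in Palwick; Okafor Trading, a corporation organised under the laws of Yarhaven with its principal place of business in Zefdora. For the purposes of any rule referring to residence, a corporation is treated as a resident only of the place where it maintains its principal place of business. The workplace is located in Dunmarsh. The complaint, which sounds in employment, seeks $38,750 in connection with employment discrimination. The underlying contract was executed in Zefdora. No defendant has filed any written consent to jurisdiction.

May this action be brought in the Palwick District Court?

The Palwick District Court:
  (a) The plaintiff resides in Zefdora, which is not Palwick. Met.
  (b) The amount in controversy is $38,750, which meets the $15,000 floor, so this disjunct is met. Satisfied.
  (c) Galloway Mercantile resides in Palwick — that alternative is enough. Met.
  → All conditions met; jurisdiction exists.

Yes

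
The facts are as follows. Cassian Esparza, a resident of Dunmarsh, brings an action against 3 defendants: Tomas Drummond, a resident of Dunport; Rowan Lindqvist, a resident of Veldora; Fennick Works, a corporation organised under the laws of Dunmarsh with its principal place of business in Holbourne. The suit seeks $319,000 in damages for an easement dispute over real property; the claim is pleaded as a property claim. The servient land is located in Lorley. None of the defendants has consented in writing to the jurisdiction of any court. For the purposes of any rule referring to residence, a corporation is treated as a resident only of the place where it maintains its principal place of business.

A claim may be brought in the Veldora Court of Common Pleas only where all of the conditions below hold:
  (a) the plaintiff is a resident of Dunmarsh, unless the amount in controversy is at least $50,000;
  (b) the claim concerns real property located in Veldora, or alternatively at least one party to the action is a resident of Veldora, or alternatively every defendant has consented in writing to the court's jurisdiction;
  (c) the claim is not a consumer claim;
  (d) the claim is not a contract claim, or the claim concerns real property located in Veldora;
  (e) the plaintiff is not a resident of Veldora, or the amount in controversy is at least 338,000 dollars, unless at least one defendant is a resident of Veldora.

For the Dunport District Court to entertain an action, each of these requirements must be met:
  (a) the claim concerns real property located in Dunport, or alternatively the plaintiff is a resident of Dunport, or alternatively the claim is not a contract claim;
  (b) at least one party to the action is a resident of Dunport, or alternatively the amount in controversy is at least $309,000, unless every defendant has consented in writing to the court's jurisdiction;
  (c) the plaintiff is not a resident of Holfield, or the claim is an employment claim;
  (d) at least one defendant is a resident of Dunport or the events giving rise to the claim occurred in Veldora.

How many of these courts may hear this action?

2

The Veldora Court of Common Pleas:
  (a) The plaintiff resides in Dunmarsh. Satisfied.
  (b) Rowan Lindqvist resides in Veldora, so this disjunct is met. Met.
  (c) The claim is a property claim, not a consumer claim. Satisfied.
  (d) The claim is a property claim, not a contract claim — that alternative is enough. Satisfied.
  (e) The plaintiff resides in Dunmarsh, which is not Veldora, so one alternative holds. Satisfied.
  → The court has jurisdiction.
The Dunport District Court:
  (a) The claim is a property claim, not a contract claim, so this disjunct is met. Met.
  (b) Tomas Drummond resides in Dunport, so one alternative holds. Satisfied.
  (c) The plaintiff resides in Dunmarsh, which is not Holfield, so one alternative holds. Met.
  (d) Tomas Drummond resides in Dunport, so this disjunct is met. Condition met.
  → All conditions met; jurisdiction exists.
Courts with jurisdiction: the Veldora Court of Common Pleas, the Dunport District Court — 2 in total.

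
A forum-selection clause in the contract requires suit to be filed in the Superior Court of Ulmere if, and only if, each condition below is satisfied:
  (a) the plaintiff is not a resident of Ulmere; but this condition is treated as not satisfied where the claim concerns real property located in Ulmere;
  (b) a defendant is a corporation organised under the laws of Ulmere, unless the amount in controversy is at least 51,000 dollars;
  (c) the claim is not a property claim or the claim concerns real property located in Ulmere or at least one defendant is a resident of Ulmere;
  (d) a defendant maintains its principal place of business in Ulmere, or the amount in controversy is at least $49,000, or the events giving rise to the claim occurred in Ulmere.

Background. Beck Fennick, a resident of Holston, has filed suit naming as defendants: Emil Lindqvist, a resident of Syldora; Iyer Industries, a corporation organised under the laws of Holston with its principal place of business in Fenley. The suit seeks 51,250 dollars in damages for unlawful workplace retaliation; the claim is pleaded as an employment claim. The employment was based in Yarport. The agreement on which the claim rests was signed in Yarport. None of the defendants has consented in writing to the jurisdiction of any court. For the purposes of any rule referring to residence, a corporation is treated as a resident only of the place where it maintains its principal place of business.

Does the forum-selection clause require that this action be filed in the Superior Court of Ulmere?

The Superior Court of Ulmere:
  (a) The plaintiff resides in Holston, which is not Ulmere. The exception is not triggered, since the claim does not concern real property. Met.
  (b) The corporate defendant(s) are organised in Holston, not Ulmere. The proviso rescues it, though: the amount in controversy is $51,250, which meets the $51,000 floor. Condition met.
  (c) The claim is an employment claim, not a property claim — that alternative is enough. Condition met.
  (d) The amount in controversy is 51,250 dollars, which meets the $49,000 floor, which satisfies one of the alternatives. Met.
  → The clause applies.

Yes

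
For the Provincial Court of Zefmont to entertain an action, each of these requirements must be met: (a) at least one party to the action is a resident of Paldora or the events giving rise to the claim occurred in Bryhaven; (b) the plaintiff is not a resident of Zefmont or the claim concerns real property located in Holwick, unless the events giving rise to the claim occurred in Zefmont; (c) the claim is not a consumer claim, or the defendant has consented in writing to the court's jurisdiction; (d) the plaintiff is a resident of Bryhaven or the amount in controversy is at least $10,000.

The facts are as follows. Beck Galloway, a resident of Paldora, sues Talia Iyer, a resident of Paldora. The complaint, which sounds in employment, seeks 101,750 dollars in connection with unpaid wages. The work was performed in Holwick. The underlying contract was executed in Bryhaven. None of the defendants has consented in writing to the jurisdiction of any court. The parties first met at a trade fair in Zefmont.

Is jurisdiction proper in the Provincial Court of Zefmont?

The Provincial Court of Zefmont:
  (a) Beck Galloway resides in Paldora, so one alternative holds. Condition met.
  (b) The plaintiff resides in Paldora, which is not Zefmont, so one alternative holds. Met.
  (c) The claim is an employment claim, not a consumer claim, which satisfies one of the alternatives. Condition met.
  (d) The amount in controversy is USD 101,750, which meets the 10,000 dollars floor — that alternative is enough. Condition met.
  → All conditions met; jurisdiction exists.

Yes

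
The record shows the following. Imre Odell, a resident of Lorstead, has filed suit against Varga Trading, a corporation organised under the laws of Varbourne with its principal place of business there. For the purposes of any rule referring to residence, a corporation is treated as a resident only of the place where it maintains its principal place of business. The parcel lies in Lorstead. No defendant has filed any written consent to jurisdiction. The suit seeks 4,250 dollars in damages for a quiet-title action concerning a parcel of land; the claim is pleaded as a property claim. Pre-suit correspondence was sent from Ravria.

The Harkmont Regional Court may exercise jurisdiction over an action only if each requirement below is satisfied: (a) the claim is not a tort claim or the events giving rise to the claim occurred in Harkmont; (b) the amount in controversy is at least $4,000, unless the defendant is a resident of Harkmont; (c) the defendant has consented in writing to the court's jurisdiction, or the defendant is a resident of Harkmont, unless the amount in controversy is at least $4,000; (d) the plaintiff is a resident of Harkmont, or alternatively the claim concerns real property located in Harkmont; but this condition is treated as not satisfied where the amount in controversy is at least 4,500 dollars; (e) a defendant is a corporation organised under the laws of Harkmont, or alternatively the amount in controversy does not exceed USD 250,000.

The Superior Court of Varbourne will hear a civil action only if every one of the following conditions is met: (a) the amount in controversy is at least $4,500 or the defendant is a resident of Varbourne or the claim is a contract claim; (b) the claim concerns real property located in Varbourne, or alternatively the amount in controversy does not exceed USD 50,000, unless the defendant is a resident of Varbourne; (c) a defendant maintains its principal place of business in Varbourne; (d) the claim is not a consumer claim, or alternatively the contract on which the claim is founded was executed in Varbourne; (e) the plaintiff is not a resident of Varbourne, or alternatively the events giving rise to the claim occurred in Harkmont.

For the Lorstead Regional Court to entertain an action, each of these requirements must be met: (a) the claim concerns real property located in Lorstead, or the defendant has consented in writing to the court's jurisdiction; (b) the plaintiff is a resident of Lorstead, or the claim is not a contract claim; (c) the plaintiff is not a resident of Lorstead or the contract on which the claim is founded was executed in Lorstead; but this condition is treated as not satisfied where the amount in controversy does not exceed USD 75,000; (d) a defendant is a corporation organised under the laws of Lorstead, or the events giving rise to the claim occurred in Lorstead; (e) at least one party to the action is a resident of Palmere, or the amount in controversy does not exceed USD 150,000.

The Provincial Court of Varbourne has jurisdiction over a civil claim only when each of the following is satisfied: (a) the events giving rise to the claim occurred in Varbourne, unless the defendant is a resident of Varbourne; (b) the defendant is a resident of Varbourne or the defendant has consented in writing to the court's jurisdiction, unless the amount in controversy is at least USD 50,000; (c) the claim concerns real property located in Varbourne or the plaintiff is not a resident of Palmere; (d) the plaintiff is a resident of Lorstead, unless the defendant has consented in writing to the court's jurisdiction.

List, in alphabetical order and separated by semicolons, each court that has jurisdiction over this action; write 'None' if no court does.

The Harkmont Regional Court:
  (a) The claim is a property claim, not a tort claim, which satisfies one of the alternatives. Met.
  (b) The amount in controversy is 4,250 dollars, which meets the USD 4,000 floor. Satisfied.
  (c) No such written consent has been filed; the defendant resides in Varbourne, not Harkmont — every alternative fails. But the amount in controversy is 4,250 dollars, which meets the 4,000 dollars floor, and the 'unless' clause therefore excuses the requirement. Satisfied.
  (d) The plaintiff resides in Lorstead, not Harkmont; the property lies in Lorstead, not Harkmont — none of the alternatives is met. Not satisfied.
  (e) The amount in controversy is 4,250 dollars, within the USD 250,000 ceiling, so one alternative holds. Satisfied.
  → At least one condition fails; no jurisdiction.
The Superior Court of Varbourne:
  (a) The defendant resides in Varbourne — that alternative is enough. Satisfied.
  (b) The amount in controversy is $4,250, within the 50,000 dollars ceiling, so one alternative holds. Condition met.
  (c) Varga Trading has its principal place of business in Varbourne. Met.
  (d) The claim is a property claim, not a consumer claim, so one alternative holds. Condition met.
  (e) The plaintiff resides in Lorstead, which is not Varbourne, which satisfies one of the alternatives. Satisfied.
  → Jurisdiction lies.
The Lorstead Regional Court:
  (a) The property lies in Lorstead — that alternative is enough. Satisfied.
  (b) The plaintiff resides in Lorstead — that alternative is enough. Condition met.
  (c) The plaintiff resides in Lorstead; no contract (and hence no place of execution) is alleged — none of the alternatives is met. Not met.
  (d) The operative events occurred in Lorstead, so this disjunct is met. Met.
  (e) The amount in controversy is USD 4,250, within the 150,000 dollars ceiling, so this disjunct is met. Condition met.
  → At least one condition fails; no jurisdiction.
The Provincial Court of Varbourne:
  (a) The operative events occurred in Lorstead, not Varbourne. But the defendant resides in Varbourne, and the 'unless' clause therefore excuses the requirement. Met.
  (b) The defendant resides in Varbourne, so one alternative holds. Condition met.
  (c) The plaintiff resides in Lorstead, which is not Palmere, so this disjunct is met. Met.
  (d) The plaintiff resides in Lorstead. Condition met.
  → Every requirement is satisfied — jurisdiction.

the Provincial Court of Varbourne; the Superior Court of Varbourne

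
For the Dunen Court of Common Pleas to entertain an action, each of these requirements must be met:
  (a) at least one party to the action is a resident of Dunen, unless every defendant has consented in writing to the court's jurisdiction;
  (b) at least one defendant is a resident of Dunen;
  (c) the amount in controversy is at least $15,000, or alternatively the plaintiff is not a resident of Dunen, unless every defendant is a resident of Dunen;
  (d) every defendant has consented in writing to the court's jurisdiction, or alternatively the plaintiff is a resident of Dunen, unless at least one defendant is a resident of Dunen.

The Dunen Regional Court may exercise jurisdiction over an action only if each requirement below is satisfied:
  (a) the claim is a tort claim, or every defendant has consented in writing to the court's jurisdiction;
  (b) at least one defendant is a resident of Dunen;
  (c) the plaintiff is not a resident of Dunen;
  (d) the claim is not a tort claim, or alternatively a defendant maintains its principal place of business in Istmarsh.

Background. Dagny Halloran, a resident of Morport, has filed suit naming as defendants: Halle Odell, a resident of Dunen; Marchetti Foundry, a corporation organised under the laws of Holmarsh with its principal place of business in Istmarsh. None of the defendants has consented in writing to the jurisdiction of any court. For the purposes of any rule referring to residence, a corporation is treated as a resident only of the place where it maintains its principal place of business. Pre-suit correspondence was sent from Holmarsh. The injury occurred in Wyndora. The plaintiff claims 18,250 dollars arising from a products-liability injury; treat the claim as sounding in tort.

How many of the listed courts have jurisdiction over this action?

The Dunen Court of Common Pleas:
  (a) Halle Odell resides in Dunen. Condition met.
  (b) Halle Odell resides in Dunen. Condition met.
  (c) The amount in controversy is USD 18,250, which meets the 15,000 dollars floor — that alternative is enough. Met.
  (d) No such written consent has been filed; the plaintiff resides in Morport, not Dunen — every alternative fails. However, Halle Odell resides in Dunen, so the 'unless' proviso supplies this condition. Condition met.
  → All conditions met; jurisdiction exists.
The Dunen Regional Court:
  (a) The claim is a tort claim — that alternative is enough. Condition met.
  (b) Halle Odell resides in Dunen. Met.
  (c) The plaintiff resides in Morport, which is not Dunen. Condition met.
  (d) Marchetti Foundry has its principal place of business in Istmarsh, so one alternative holds. Met.
  → All conditions met; jurisdiction exists.
Courts with jurisdiction: the Dunen Court of Common Pleas, the Dunen Regional Court — 2 in total.

2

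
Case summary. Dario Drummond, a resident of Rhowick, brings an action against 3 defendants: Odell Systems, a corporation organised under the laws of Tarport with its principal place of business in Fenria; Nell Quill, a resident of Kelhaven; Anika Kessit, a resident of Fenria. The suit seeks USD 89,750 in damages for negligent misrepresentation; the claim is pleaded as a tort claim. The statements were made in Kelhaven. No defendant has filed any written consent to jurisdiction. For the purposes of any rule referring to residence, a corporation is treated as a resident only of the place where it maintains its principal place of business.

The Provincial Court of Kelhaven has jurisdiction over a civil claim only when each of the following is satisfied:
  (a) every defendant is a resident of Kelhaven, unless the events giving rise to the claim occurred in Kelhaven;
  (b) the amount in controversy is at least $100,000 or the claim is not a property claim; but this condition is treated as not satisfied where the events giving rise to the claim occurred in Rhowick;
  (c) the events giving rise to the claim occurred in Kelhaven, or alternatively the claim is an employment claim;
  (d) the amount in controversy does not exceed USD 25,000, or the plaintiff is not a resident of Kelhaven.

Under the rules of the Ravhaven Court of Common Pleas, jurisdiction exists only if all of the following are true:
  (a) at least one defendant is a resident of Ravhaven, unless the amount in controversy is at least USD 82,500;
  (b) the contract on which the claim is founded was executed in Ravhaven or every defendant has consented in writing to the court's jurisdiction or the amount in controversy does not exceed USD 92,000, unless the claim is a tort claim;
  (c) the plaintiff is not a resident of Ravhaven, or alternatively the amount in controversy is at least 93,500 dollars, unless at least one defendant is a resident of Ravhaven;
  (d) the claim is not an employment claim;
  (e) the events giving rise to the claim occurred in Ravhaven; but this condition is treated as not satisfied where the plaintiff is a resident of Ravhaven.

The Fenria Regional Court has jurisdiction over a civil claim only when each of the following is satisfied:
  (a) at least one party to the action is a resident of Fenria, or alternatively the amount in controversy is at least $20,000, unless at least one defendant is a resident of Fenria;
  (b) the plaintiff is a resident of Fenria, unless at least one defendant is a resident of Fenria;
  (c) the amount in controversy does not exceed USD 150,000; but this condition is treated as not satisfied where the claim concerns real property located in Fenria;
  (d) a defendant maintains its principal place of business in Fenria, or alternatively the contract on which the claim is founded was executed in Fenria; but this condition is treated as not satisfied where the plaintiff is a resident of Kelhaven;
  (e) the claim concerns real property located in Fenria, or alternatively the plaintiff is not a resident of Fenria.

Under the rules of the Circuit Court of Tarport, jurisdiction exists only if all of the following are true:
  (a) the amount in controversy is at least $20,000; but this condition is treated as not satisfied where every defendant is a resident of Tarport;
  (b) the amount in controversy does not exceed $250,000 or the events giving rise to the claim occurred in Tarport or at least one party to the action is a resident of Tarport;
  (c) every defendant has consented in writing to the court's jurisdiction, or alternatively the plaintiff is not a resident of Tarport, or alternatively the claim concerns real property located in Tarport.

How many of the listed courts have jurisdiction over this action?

The Provincial Court of Kelhaven:
  (a) The defendants reside as follows — Odell Systems in Fenria, Nell Quill in Kelhaven, Anika Kessit in Fenria — not all in Kelhaven. However, the operative events occurred in Kelhaven, so the 'unless' proviso supplies this condition. Met.
  (b) The claim is a tort claim, not a property claim, which satisfies one of the alternatives. And the carve-out is inapplicable — the operative events occurred in Kelhaven, not Rhowick. Met.
  (c) The operative events occurred in Kelhaven, so this disjunct is met. Met.
  (d) The plaintiff resides in Rhowick, which is not Kelhaven — that alternative is enough. Satisfied.
  → The court has jurisdiction.
The Ravhaven Court of Common Pleas:
  (a) No defendant resides in Ravhaven (they reside in Fenria, Kelhaven, Fenria). But the amount in controversy is 89,750 dollars, which meets the 82,500 dollars floor, and the 'unless' clause therefore excuses the requirement. Condition met.
  (b) The amount in controversy is $89,750, within the USD 92,000 ceiling, so this disjunct is met. Satisfied.
  (c) The plaintiff resides in Rhowick, which is not Ravhaven, so this disjunct is met. Met.
  (d) The claim is a tort claim, not an employment claim. Met.
  (e) The operative events occurred in Kelhaven, not Ravhaven. Not satisfied.
  → Not every requirement is met — no jurisdiction.
The Fenria Regional Court:
  (a) Odell Systems resides in Fenria, so this disjunct is met. Satisfied.
  (b) The plaintiff resides in Rhowick, not Fenria. But Odell Systems resides in Fenria, and the 'unless' clause therefore excuses the requirement. Condition met.
  (c) The amount in controversy is $89,750, within the 150,000 dollars ceiling. The exception is not triggered, since the claim does not concern real property. Met.
  (d) Odell Systems has its principal place of business in Fenria, which satisfies one of the alternatives. The exception is not triggered, since the plaintiff resides in Rhowick, not Kelhaven. Satisfied.
  (e) The plaintiff resides in Rhowick, which is not Fenria, so this disjunct is met. Met.
  → All conditions met; jurisdiction exists.
The Circuit Court of Tarport:
  (a) The amount in controversy is $89,750, which meets the 20,000 dollars floor. And the carve-out is inapplicable — the defendants reside as follows — Odell Systems in Fenria, Nell Quill in Kelhaven, Anika Kessit in Fenria — not all in Tarport. Met.
  (b) The amount in controversy is USD 89,750, within the $250,000 ceiling — that alternative is enough. Satisfied.
  (c) The plaintiff resides in Rhowick, which is not Tarport, which satisfies one of the alternatives. Satisfied.
  → All conditions met; jurisdiction exists.
Courts with jurisdiction: the Provincial Court of Kelhaven, the Fenria Regional Court, the Circuit Court of Tarport — 3 in total.

3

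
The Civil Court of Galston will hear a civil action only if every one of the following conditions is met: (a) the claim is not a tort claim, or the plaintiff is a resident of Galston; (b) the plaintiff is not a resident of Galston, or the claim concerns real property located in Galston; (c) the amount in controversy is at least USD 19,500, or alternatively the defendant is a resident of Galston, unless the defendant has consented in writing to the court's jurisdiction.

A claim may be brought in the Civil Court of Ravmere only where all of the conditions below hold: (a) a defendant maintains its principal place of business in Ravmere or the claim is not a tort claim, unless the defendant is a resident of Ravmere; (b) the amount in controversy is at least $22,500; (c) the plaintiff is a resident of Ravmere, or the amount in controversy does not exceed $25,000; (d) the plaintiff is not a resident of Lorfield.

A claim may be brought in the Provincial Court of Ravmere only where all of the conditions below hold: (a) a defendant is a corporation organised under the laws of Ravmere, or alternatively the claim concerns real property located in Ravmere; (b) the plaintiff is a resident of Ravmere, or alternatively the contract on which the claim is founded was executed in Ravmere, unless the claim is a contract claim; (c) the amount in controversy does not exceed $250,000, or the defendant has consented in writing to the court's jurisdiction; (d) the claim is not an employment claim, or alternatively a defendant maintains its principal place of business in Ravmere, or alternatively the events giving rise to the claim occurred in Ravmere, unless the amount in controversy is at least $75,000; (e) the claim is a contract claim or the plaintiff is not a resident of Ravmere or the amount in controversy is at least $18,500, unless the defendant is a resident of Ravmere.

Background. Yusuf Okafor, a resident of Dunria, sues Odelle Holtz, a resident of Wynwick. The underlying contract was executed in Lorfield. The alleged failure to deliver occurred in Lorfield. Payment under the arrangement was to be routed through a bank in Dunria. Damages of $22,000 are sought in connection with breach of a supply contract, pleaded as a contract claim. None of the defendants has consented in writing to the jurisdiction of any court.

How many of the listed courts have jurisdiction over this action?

The Civil Court of Galston:
  (a) The claim is a contract claim, not a tort claim, so one alternative holds. Met.
  (b) The plaintiff resides in Dunria, which is not Galston, so one alternative holds. Met.
  (c) The amount in controversy is 22,000 dollars, which meets the $19,500 floor, so one alternative holds. Condition met.
  → The court has jurisdiction.
The Civil Court of Ravmere:
  (a) The claim is a contract claim, not a tort claim, so one alternative holds. Satisfied.
  (b) The amount in controversy is 22,000 dollars, below the USD 22,500 floor. Fails.
  (c) The amount in controversy is 22,000 dollars, within the USD 25,000 ceiling, so this disjunct is met. Condition met.
  (d) The plaintiff resides in Dunria, which is not Lorfield. Satisfied.
  → Not every requirement is met — no jurisdiction.
The Provincial Court of Ravmere:
  (a) No defendant is a corporation; the claim does not concern real property — every alternative fails. Not met.
  (b) The plaintiff resides in Dunria, not Ravmere; the contract was executed in Lorfield, not Ravmere — every alternative fails. The proviso rescues it, though: the claim is a contract claim. Satisfied.
  (c) The amount in controversy is USD 22,000, within the USD 250,000 ceiling — that alternative is enough. Condition met.
  (d) The claim is a contract claim, not an employment claim — that alternative is enough. Condition met.
  (e) The claim is a contract claim, which satisfies one of the alternatives. Met.
  → No jurisdiction.
Courts with jurisdiction: the Civil Court of Galston — 1 in total.

1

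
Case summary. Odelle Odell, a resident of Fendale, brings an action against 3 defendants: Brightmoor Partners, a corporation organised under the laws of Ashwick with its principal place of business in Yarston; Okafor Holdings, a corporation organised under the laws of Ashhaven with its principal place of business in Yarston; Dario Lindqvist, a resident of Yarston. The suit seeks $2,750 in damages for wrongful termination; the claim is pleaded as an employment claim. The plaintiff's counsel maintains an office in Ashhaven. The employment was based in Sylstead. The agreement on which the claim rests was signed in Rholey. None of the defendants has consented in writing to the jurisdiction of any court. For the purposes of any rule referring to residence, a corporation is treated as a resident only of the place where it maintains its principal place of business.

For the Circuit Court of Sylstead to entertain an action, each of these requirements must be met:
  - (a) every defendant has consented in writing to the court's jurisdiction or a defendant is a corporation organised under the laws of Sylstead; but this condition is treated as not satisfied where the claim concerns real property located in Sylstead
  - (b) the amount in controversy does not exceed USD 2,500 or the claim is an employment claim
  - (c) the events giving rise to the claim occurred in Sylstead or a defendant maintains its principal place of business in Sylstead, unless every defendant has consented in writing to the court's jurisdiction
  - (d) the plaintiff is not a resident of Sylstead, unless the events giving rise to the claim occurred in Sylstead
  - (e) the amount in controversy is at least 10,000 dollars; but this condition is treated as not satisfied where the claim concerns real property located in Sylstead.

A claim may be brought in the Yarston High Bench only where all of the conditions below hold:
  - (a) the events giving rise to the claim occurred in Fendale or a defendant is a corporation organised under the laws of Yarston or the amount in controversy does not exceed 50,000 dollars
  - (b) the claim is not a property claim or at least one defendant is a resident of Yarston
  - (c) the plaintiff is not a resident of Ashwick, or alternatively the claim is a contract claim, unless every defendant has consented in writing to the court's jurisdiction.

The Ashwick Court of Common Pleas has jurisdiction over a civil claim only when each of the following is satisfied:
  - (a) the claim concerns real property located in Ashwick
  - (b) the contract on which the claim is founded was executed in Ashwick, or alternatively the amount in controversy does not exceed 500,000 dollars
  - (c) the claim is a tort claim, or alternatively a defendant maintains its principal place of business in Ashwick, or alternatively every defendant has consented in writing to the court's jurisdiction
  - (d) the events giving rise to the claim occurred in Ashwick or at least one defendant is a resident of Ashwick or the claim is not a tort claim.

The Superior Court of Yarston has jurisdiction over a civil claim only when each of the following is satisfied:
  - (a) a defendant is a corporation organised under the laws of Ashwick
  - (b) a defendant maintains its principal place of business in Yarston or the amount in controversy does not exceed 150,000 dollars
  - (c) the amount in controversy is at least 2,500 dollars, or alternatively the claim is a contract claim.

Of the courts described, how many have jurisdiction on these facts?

The Circuit Court of Sylstead:
  (a) No such written consent has been filed; the corporate defendant(s) are organised in Ashhaven, Ashwick, not Sylstead — no alternative holds. Not satisfied.
  (b) The claim is an employment claim, so one alternative holds. Condition met.
  (c) The operative events occurred in Sylstead, so this disjunct is met. Condition met.
  (d) The plaintiff resides in Fendale, which is not Sylstead. Condition met.
  (e) The amount in controversy is 2,750 dollars, below the $10,000 floor. Not met.
  → No jurisdiction.
The Yarston High Bench:
  (a) The amount in controversy is $2,750, within the 50,000 dollars ceiling, so this disjunct is met. Met.
  (b) The claim is an employment claim, not a property claim, which satisfies one of the alternatives. Satisfied.
  (c) The plaintiff resides in Fendale, which is not Ashwick, so this disjunct is met. Met.
  → Every requirement is satisfied — jurisdiction.
The Ashwick Court of Common Pleas:
  (a) The claim does not concern real property. Fails.
  (b) The amount in controversy is $2,750, within the $500,000 ceiling — that alternative is enough. Met.
  (c) The claim is an employment claim, not a tort claim; the corporate defendant(s) have their principal place of business in Yarston, not Ashwick; no such written consent has been filed — none of the alternatives is met. Not met.
  (d) The claim is an employment claim, not a tort claim, so one alternative holds. Condition met.
  → The court lacks jurisdiction.
The Superior Court of Yarston:
  (a) Brightmoor Partners is organised under the laws of Ashwick. Condition met.
  (b) Brightmoor Partners has its principal place of business in Yarston, which satisfies one of the alternatives. Condition met.
  (c) The amount in controversy is 2,750 dollars, which meets the 2,500 dollars floor — that alternative is enough. Satisfied.
  → The court has jurisdiction.
Courts with jurisdiction: the Yarston High Bench, the Superior Court of Yarston — 2 in total.

2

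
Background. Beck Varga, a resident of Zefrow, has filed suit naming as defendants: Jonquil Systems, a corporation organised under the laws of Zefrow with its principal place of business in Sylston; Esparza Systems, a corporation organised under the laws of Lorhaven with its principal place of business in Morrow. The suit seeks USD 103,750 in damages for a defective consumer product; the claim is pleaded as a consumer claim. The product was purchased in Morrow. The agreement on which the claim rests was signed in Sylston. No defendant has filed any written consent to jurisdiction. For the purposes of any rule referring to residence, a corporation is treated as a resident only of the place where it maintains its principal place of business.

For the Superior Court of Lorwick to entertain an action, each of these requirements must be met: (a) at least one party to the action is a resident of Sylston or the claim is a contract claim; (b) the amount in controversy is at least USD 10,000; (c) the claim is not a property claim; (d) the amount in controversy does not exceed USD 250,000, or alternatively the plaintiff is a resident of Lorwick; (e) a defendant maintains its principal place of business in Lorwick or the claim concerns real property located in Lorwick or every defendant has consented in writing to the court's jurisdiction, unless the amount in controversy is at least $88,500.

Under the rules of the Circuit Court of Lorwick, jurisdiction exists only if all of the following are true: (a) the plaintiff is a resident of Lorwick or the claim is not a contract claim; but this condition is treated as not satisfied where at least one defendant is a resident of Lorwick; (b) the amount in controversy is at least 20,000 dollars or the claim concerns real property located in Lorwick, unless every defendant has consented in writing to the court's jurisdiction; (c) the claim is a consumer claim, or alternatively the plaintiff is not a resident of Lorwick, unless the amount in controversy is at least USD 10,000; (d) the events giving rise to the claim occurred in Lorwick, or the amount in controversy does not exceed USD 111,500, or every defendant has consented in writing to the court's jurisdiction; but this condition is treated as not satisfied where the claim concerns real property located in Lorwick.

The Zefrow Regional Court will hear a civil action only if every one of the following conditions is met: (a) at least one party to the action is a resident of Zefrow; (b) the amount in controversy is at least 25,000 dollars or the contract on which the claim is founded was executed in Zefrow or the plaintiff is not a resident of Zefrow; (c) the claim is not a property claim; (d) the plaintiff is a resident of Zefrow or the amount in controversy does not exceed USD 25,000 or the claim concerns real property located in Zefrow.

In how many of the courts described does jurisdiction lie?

The Superior Court of Lorwick:
  (a) Jonquil Systems resides in Sylston, so one alternative holds. Condition met.
  (b) The amount in controversy is 103,750 dollars, which meets the $10,000 floor. Met.
  (c) The claim is a consumer claim, not a property claim. Met.
  (d) The amount in controversy is USD 103,750, within the USD 250,000 ceiling, so one alternative holds. Condition met.
  (e) The corporate defendant(s) have their principal place of business in Morrow, Sylston, not Lorwick; the claim does not concern real property; no such written consent has been filed — every alternative fails. But the amount in controversy is $103,750, which meets the $88,500 floor, and the 'unless' clause therefore excuses the requirement. Satisfied.
  → All conditions met; jurisdiction exists.
The Circuit Court of Lorwick:
  (a) The claim is a consumer claim, not a contract claim, which satisfies one of the alternatives. The carve-out does not apply: no defendant resides in Lorwick (they reside in Sylston, Morrow). Met.
  (b) The amount in controversy is USD 103,750, which meets the $20,000 floor, so this disjunct is met. Condition met.
  (c) The claim is a consumer claim — that alternative is enough. Satisfied.
  (d) The amount in controversy is USD 103,750, within the 111,500 dollars ceiling, so this disjunct is met. The exception is not triggered, since the claim does not concern real property. Condition met.
  → All conditions met; jurisdiction exists.
The Zefrow Regional Court:
  (a) Beck Varga resides in Zefrow. Met.
  (b) The amount in controversy is $103,750, which meets the 25,000 dollars floor, which satisfies one of the alternatives. Satisfied.
  (c) The claim is a consumer claim, not a property claim. Condition met.
  (d) The plaintiff resides in Zefrow, so this disjunct is met. Met.
  → Every requirement is satisfied — jurisdiction.
Courts with jurisdiction: the Superior Court of Lorwick, the Circuit Court of Lorwick, the Zefrow Regional Court — 3 in total.

3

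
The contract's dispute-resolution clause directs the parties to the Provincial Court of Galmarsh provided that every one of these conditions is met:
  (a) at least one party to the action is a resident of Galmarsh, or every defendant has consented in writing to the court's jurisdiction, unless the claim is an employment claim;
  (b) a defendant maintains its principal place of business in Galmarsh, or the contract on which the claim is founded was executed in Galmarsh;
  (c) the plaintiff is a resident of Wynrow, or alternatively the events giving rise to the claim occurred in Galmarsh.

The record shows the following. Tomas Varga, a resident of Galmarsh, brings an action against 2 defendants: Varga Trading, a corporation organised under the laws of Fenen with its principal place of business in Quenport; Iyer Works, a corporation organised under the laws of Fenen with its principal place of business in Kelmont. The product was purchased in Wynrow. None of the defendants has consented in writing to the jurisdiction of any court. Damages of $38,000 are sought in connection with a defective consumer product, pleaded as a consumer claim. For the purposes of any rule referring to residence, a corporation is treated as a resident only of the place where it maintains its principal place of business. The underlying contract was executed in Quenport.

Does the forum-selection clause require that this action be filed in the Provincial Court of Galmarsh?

No

The Provincial Court of Galmarsh:
  (a) Tomas Varga resides in Galmarsh, which satisfies one of the alternatives. Satisfied.
  (b) The corporate defendant(s) have their principal place of business in Kelmont, Quenport, not Galmarsh; the contract was executed in Quenport, not Galmarsh — every alternative fails. Condition not met.
  (c) The plaintiff resides in Galmarsh, not Wynrow; the operative events occurred in Wynrow, not Galmarsh — no alternative holds. Not met.
  → The clause does not apply.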